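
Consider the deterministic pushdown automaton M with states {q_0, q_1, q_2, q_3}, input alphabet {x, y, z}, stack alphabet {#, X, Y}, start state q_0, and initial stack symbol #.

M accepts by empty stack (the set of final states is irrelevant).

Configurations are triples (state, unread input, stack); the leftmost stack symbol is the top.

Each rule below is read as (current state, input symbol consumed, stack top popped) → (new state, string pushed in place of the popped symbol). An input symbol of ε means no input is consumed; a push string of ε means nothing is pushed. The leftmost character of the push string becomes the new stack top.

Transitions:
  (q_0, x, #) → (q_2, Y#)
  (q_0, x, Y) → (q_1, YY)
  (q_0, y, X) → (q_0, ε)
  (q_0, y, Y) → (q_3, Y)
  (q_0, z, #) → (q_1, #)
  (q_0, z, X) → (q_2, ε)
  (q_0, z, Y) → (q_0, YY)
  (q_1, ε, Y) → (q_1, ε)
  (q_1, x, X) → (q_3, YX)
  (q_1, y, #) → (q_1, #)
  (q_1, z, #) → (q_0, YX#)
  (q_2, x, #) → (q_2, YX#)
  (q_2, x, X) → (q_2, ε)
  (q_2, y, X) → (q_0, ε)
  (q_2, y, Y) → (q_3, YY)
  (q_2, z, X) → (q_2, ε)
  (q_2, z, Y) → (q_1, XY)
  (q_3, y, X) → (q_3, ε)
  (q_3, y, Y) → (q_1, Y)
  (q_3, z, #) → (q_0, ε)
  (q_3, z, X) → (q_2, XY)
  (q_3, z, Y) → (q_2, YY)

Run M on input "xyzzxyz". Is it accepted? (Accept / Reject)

(q_0, xyzzxyz, #)
  read x, top #: go to q_2, push Y# → (q_2, yzzxyz, Y#)
  read y, top Y: go to q_3, push YY → (q_3, zzxyz, YY#)
  read z, top Y: go to q_2, push YY → (q_2, zxyz, YYY#)
  read z, top Y: go to q_1, push XY → (q_1, xyz, XYYY#)
  read x, top X: go to q_3, push YX → (q_3, yz, YXYYY#)
  read y, top Y: go to q_1, push Y → (q_1, z, YXYYY#)
  ε-move, top Y: go to q_1, push ε → (q_1, z, XYYY#)
No transition applies at (q_1, z, XYYY#); input not fully consumed.

Reject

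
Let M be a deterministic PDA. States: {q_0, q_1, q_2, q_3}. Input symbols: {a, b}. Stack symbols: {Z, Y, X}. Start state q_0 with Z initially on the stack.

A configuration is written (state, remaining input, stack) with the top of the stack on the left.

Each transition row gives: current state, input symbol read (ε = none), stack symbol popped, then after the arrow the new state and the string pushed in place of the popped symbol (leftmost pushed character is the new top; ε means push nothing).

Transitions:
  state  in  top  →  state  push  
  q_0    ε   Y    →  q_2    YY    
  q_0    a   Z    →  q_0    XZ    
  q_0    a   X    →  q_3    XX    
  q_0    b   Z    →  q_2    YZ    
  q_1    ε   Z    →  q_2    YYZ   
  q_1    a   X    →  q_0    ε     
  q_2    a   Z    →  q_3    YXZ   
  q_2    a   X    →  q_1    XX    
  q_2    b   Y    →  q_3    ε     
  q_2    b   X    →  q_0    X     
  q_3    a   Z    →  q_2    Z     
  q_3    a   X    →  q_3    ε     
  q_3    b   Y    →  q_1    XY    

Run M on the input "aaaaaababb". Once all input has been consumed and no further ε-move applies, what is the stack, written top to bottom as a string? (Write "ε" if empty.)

(q_0, aaaaaababb, Z) ⊢ (q_0, aaaaababb, XZ) ⊢ (q_3, aaaababb, XXZ) ⊢ (q_3, aaababb, XZ) ⊢ (q_3, aababb, Z) ⊢ (q_2, ababb, Z) ⊢ (q_3, babb, YXZ) ⊢ (q_1, abb, XYXZ) ⊢ (q_0, bb, YXZ) ⊢ (q_2, bb, YYXZ) ⊢ (q_3, b, YXZ) ⊢ (q_1, ε, XYXZ)
All input consumed in state q_1 with stack XYXZ.

XYXZ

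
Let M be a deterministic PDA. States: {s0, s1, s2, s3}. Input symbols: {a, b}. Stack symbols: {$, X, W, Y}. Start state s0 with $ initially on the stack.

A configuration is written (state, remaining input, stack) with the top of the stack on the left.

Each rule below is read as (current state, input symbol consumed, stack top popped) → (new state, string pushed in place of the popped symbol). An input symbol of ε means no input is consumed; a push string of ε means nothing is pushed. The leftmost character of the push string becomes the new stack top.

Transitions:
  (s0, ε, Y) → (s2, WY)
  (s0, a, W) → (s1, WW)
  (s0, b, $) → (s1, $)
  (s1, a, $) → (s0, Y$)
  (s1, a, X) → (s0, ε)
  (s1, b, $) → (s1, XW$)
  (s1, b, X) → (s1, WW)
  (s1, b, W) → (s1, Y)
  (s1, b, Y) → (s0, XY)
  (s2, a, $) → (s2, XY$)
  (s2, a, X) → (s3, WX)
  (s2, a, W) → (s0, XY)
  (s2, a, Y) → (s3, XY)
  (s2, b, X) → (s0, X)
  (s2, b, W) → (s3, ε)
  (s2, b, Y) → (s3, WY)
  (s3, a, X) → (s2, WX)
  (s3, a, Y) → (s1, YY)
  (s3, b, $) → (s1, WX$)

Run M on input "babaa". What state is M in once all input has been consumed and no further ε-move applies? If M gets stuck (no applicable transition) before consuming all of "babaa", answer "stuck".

(s0, babaa, $)
  read b, top $: go to s1, push $ → (s1, abaa, $)
  read a, top $: go to s0, push Y$ → (s0, baa, Y$)
  ε-move, top Y: go to s2, push WY → (s2, baa, WY$)
  read b, top W: go to s3, push ε → (s3, aa, Y$)
  read a, top Y: go to s1, push YY → (s1, a, YY$)
No transition for (s1, a, top Y); M blocks with input a remaining.

stuck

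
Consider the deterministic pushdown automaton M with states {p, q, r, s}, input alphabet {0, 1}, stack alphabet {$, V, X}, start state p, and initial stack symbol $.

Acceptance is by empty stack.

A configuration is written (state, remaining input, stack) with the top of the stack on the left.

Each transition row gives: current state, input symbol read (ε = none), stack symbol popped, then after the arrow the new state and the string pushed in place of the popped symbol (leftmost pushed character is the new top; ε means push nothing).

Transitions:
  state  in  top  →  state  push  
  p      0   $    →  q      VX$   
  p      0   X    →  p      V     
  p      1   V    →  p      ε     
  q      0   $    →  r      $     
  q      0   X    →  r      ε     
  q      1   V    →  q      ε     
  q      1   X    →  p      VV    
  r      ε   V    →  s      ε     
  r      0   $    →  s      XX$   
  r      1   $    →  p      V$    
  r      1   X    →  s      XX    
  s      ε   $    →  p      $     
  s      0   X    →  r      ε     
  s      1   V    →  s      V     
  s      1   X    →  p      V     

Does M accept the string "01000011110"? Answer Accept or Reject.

Reject

(p, 01000011110, $)
  read 0, top $: go to q, push VX$ → (q, 1000011110, VX$)
  read 1, top V: go to q, push ε → (q, 000011110, X$)
  read 0, top X: go to r, push ε → (r, 00011110, $)
  read 0, top $: go to s, push XX$ → (s, 0011110, XX$)
  read 0, top X: go to r, push ε → (r, 011110, X$)
No transition applies at (r, 011110, X$); input not fully consumed.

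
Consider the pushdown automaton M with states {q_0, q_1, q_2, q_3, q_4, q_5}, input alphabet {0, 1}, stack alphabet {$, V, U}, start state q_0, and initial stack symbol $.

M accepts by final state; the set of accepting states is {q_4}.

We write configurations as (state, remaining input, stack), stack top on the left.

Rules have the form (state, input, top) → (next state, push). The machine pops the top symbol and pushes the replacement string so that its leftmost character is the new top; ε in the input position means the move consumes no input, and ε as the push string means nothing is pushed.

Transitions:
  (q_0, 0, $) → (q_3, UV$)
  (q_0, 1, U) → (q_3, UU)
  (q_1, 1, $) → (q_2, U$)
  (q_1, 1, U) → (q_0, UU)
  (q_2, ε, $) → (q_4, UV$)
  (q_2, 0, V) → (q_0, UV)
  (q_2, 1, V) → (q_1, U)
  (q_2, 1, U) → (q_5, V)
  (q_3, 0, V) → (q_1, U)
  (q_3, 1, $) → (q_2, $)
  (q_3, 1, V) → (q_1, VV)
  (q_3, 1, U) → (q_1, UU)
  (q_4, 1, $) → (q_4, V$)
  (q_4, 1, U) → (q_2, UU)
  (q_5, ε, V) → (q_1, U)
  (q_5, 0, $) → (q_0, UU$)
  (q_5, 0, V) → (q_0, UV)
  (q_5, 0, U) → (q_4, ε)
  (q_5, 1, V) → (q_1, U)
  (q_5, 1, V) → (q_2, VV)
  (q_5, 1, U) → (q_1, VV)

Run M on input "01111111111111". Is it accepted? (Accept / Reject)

No computation consumes all input and reaches a final state.

Reject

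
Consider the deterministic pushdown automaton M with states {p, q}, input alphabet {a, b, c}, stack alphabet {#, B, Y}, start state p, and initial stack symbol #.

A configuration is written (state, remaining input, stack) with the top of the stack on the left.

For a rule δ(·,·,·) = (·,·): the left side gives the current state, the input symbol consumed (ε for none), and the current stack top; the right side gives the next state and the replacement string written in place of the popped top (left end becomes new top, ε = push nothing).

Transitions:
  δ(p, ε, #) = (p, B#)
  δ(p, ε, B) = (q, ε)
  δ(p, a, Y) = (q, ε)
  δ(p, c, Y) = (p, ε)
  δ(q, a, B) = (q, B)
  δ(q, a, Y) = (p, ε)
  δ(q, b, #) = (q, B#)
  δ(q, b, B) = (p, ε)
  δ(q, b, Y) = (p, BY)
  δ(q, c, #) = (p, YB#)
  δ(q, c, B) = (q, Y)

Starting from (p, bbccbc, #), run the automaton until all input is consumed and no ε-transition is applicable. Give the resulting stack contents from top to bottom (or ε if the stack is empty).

(p, bbccbc, #)
  ε-move, top #: go to p, push B# → (p, bbccbc, B#)
  ε-move, top B: go to q, push ε → (q, bbccbc, #)
  read b, top #: go to q, push B# → (q, bccbc, B#)
  read b, top B: go to p, push ε → (p, ccbc, #)
  ε-move, top #: go to p, push B# → (p, ccbc, B#)
  ε-move, top B: go to q, push ε → (q, ccbc, #)
  read c, top #: go to p, push YB# → (p, cbc, YB#)
  read c, top Y: go to p, push ε → (p, bc, B#)
  ε-move, top B: go to q, push ε → (q, bc, #)
  read b, top #: go to q, push B# → (q, c, B#)
  read c, top B: go to q, push Y → (q, ε, Y#)
All input consumed in state q with stack Y#.

Y#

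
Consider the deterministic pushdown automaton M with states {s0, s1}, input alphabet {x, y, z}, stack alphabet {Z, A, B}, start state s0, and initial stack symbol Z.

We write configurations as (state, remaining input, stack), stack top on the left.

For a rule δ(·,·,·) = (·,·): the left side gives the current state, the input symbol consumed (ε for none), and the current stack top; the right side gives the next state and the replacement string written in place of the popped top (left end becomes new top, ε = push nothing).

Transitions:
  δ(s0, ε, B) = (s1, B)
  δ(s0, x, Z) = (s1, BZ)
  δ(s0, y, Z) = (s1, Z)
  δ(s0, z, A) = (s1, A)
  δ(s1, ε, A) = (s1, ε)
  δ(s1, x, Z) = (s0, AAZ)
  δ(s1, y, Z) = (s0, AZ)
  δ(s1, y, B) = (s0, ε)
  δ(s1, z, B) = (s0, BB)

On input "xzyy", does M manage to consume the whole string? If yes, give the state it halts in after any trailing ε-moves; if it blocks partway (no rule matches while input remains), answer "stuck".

s0

(s0, xzyy, Z)
  read x, top Z: go to s1, push BZ → (s1, zyy, BZ)
  read z, top B: go to s0, push BB → (s0, yy, BBZ)
  ε-move, top B: go to s1, push B → (s1, yy, BBZ)
  read y, top B: go to s0, push ε → (s0, y, BZ)
  ε-move, top B: go to s1, push B → (s1, y, BZ)
  read y, top B: go to s0, push ε → (s0, ε, Z)
All input consumed; M is in state s0.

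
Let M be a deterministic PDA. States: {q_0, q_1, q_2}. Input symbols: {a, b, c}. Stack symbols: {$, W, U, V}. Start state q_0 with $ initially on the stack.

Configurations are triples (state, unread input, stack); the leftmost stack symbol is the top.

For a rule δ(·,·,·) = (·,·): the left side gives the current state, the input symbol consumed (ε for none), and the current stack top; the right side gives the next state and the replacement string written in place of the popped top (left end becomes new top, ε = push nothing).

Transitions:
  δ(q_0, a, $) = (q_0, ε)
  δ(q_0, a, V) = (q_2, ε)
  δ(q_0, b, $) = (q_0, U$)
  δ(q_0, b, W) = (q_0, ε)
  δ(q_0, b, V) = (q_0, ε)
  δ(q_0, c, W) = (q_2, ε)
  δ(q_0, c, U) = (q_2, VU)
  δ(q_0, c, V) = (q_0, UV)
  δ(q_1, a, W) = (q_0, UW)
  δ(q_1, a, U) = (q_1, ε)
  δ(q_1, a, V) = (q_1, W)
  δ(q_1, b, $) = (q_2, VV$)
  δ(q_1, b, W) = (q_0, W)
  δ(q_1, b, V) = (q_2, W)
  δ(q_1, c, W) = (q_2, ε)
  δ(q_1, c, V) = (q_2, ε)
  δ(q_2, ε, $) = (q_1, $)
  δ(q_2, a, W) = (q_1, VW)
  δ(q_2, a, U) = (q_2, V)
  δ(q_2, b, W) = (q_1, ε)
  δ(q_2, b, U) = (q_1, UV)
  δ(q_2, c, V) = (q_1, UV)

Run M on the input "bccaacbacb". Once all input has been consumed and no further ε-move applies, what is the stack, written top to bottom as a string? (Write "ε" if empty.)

(q_0, bccaacbacb, $)
  read b, top $: go to q_0, push U$ → (q_0, ccaacbacb, U$)
  read c, top U: go to q_2, push VU → (q_2, caacbacb, VU$)
  read c, top V: go to q_1, push UV → (q_1, aacbacb, UVU$)
  read a, top U: go to q_1, push ε → (q_1, acbacb, VU$)
  read a, top V: go to q_1, push W → (q_1, cbacb, WU$)
  read c, top W: go to q_2, push ε → (q_2, bacb, U$)
  read b, top U: go to q_1, push UV → (q_1, acb, UV$)
  read a, top U: go to q_1, push ε → (q_1, cb, V$)
  read c, top V: go to q_2, push ε → (q_2, b, $)
  ε-move, top $: go to q_1, push $ → (q_1, b, $)
  read b, top $: go to q_2, push VV$ → (q_2, ε, VV$)
All input consumed in state q_2 with stack VV$.

VV$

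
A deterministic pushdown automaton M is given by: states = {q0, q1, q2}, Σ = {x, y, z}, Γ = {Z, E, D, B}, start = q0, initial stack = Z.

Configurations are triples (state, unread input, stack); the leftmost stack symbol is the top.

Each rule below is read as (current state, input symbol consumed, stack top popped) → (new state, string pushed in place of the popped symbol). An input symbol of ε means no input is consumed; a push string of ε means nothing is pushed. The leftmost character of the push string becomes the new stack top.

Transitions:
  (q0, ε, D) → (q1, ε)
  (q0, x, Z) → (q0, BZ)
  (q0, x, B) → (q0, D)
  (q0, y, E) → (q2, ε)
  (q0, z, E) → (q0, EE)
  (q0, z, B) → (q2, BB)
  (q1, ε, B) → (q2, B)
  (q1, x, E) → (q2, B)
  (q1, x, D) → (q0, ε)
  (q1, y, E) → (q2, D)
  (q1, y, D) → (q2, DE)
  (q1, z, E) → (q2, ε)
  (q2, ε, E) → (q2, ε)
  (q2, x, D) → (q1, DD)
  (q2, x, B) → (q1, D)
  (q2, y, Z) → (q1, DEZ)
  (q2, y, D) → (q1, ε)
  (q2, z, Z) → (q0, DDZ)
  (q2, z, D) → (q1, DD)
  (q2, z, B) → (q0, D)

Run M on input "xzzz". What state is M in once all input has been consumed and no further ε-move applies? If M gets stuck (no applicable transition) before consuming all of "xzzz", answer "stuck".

q1

(q0, xzzz, Z)
  read x, top Z: go to q0, push BZ → (q0, zzz, BZ)
  read z, top B: go to q2, push BB → (q2, zz, BBZ)
  read z, top B: go to q0, push D → (q0, z, DBZ)
  ε-move, top D: go to q1, push ε → (q1, z, BZ)
  ε-move, top B: go to q2, push B → (q2, z, BZ)
  read z, top B: go to q0, push D → (q0, ε, DZ)
  ε-move, top D: go to q1, push ε → (q1, ε, Z)
All input consumed; M is in state q1.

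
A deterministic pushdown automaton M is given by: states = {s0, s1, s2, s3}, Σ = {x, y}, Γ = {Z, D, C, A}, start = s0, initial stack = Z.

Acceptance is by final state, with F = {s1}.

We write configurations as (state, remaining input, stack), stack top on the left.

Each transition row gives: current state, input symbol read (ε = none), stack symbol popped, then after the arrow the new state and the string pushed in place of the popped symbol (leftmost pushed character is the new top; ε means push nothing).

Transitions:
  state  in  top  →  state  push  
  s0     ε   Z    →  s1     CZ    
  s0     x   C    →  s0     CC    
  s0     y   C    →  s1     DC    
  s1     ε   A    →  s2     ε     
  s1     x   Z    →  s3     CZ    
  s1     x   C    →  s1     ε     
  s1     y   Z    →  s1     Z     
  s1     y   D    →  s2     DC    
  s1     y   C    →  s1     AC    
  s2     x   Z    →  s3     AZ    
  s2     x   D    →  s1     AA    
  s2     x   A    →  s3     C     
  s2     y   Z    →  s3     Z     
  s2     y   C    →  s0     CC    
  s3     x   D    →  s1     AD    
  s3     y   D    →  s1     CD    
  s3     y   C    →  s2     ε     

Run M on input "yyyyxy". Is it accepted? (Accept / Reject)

(s0, yyyyxy, Z)
  ε-move, top Z: go to s1, push CZ → (s1, yyyyxy, CZ)
  read y, top C: go to s1, push AC → (s1, yyyxy, ACZ)
  ε-move, top A: go to s2, push ε → (s2, yyyxy, CZ)
  read y, top C: go to s0, push CC → (s0, yyxy, CCZ)
  read y, top C: go to s1, push DC → (s1, yxy, DCCZ)
  read y, top D: go to s2, push DC → (s2, xy, DCCCZ)
  read x, top D: go to s1, push AA → (s1, y, AACCCZ)
  ε-move, top A: go to s2, push ε → (s2, y, ACCCZ)
No transition applies at (s2, y, ACCCZ); input not fully consumed.

Reject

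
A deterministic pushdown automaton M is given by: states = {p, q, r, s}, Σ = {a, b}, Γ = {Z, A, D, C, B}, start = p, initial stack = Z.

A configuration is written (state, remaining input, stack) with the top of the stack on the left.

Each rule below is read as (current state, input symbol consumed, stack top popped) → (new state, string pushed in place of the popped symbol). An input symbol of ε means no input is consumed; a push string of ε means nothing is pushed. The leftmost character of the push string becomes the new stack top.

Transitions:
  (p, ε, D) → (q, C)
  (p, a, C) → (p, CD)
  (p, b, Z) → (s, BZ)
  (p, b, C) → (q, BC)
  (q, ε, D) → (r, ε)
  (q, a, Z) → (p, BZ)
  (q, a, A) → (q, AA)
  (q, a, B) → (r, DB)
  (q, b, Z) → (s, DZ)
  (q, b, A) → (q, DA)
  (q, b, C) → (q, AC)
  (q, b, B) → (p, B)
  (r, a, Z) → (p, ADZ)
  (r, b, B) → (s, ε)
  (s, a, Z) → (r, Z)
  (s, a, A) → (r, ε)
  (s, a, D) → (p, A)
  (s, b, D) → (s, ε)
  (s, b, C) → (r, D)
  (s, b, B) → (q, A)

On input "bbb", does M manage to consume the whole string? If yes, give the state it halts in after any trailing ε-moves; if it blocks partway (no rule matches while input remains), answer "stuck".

r

(p, bbb, Z) ⊢ (s, bb, BZ) ⊢ (q, b, AZ) ⊢ (q, ε, DAZ) ⊢ (r, ε, AZ)
All input consumed; M is in state r.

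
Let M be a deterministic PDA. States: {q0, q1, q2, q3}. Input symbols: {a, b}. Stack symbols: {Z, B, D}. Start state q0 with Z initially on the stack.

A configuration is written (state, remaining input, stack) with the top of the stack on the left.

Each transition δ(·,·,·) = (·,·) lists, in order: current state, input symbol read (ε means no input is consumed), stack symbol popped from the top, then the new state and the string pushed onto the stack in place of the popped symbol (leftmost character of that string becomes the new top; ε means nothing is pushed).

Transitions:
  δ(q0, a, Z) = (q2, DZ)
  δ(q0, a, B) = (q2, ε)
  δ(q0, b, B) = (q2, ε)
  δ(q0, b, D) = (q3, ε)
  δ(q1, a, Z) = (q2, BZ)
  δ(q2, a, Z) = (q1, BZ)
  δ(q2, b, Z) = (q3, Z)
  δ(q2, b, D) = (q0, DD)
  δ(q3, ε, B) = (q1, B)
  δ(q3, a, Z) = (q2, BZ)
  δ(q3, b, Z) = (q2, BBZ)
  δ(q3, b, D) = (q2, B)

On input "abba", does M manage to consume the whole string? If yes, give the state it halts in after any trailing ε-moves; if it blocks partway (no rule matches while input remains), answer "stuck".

stuck

(q0, abba, Z)
  read a, top Z: go to q2, push DZ → (q2, bba, DZ)
  read b, top D: go to q0, push DD → (q0, ba, DDZ)
  read b, top D: go to q3, push ε → (q3, a, DZ)
No transition for (q3, a, top D); M blocks with input a remaining.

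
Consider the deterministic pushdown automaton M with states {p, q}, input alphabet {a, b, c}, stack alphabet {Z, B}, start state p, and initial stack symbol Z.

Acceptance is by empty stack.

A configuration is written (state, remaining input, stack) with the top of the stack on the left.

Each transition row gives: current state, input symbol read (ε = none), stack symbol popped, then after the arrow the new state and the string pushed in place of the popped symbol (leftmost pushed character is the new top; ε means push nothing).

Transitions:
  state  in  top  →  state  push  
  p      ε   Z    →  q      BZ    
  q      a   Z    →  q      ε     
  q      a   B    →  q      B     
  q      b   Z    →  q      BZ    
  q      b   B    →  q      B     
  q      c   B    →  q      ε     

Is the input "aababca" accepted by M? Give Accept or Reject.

(p, aababca, Z) ⊢ (q, aababca, BZ) ⊢ (q, ababca, BZ) ⊢ (q, babca, BZ) ⊢ (q, abca, BZ) ⊢ (q, bca, BZ) ⊢ (q, ca, BZ) ⊢ (q, a, Z) ⊢ (q, ε, ε)
All input consumed and the stack is empty.

Accept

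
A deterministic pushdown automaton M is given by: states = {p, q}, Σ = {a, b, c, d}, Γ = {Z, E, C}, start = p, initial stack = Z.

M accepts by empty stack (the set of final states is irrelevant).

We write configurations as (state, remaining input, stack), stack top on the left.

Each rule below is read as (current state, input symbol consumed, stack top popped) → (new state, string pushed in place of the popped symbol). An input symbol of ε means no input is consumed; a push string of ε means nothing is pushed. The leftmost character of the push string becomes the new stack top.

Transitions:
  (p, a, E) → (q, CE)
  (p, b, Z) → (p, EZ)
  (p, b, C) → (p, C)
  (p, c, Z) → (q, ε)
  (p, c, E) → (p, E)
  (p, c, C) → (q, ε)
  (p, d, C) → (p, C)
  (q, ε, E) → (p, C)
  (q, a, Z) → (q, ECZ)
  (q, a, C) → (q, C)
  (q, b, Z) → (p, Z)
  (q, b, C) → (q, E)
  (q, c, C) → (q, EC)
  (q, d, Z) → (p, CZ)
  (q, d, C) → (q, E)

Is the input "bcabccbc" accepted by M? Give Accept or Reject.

Accept

(p, bcabccbc, Z) ⊢ (p, cabccbc, EZ) ⊢ (p, abccbc, EZ) ⊢ (q, bccbc, CEZ) ⊢ (q, ccbc, EEZ) ⊢ (p, ccbc, CEZ) ⊢ (q, cbc, EZ) ⊢ (p, cbc, CZ) ⊢ (q, bc, Z) ⊢ (p, c, Z) ⊢ (q, ε, ε)
All input consumed and the stack is empty.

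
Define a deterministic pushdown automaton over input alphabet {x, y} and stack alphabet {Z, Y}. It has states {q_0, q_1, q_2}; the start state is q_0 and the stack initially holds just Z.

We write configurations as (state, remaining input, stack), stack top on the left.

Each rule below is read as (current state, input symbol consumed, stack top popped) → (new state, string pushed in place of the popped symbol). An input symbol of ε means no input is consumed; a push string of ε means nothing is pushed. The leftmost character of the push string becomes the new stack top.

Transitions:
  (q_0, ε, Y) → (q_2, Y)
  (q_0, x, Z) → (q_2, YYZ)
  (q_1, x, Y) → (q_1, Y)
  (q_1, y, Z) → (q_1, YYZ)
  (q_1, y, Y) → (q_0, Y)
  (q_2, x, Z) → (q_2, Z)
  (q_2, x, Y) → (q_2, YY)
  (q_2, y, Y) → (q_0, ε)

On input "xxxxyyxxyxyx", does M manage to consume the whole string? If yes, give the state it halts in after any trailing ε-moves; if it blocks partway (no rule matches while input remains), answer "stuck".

q_2

(q_0, xxxxyyxxyxyx, Z)
  read x, top Z: go to q_2, push YYZ → (q_2, xxxyyxxyxyx, YYZ)
  read x, top Y: go to q_2, push YY → (q_2, xxyyxxyxyx, YYYZ)
  read x, top Y: go to q_2, push YY → (q_2, xyyxxyxyx, YYYYZ)
  read x, top Y: go to q_2, push YY → (q_2, yyxxyxyx, YYYYYZ)
  read y, top Y: go to q_0, push ε → (q_0, yxxyxyx, YYYYZ)
  ε-move, top Y: go to q_2, push Y → (q_2, yxxyxyx, YYYYZ)
  read y, top Y: go to q_0, push ε → (q_0, xxyxyx, YYYZ)
  ε-move, top Y: go to q_2, push Y → (q_2, xxyxyx, YYYZ)
  read x, top Y: go to q_2, push YY → (q_2, xyxyx, YYYYZ)
  read x, top Y: go to q_2, push YY → (q_2, yxyx, YYYYYZ)
  read y, top Y: go to q_0, push ε → (q_0, xyx, YYYYZ)
  ε-move, top Y: go to q_2, push Y → (q_2, xyx, YYYYZ)
  read x, top Y: go to q_2, push YY → (q_2, yx, YYYYYZ)
  read y, top Y: go to q_0, push ε → (q_0, x, YYYYZ)
  ε-move, top Y: go to q_2, push Y → (q_2, x, YYYYZ)
  read x, top Y: go to q_2, push YY → (q_2, ε, YYYYYZ)
All input consumed; M is in state q_2.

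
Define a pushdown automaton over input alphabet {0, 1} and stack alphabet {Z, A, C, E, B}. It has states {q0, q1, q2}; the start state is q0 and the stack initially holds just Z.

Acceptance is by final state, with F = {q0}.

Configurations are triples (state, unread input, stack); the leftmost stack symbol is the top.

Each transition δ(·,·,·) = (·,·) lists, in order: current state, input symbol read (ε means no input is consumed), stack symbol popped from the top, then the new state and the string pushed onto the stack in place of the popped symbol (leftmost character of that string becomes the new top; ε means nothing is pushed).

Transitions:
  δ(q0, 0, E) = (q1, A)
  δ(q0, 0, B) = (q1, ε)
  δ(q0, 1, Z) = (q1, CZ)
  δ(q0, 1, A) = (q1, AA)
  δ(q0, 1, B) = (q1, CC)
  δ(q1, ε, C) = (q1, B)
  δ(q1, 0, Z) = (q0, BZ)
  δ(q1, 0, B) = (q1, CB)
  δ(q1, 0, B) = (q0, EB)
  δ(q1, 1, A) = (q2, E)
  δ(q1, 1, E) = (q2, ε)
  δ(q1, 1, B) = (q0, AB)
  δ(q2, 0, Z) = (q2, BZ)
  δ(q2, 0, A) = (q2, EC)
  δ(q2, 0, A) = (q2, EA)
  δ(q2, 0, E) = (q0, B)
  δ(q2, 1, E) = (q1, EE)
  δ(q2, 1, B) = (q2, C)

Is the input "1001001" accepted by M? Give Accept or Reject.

Accept

One accepting computation: (q0, 1001001, Z) ⊢ (q1, 001001, CZ) ⊢ (q1, 001001, BZ) ⊢ (q0, 01001, EBZ) ⊢ (q1, 1001, ABZ) ⊢ (q2, 001, EBZ) ⊢ (q0, 01, BBZ) ⊢ (q1, 1, BZ) ⊢ (q0, ε, ABZ)
All input consumed and state q0 ∈ F.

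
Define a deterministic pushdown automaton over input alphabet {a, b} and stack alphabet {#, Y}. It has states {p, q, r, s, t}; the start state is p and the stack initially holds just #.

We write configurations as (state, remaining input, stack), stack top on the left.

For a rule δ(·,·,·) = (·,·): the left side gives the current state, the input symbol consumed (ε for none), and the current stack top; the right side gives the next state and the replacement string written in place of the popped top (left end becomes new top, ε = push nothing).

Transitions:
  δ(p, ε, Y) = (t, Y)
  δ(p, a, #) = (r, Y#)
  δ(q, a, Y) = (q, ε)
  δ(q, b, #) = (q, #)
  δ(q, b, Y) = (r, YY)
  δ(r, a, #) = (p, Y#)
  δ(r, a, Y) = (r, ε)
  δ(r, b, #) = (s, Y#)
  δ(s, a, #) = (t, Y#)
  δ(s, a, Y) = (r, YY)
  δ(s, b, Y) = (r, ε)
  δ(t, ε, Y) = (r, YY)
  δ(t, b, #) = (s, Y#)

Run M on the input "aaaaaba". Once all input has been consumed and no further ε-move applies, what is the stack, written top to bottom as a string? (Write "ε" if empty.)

(p, aaaaaba, #)
  read a, top #: go to r, push Y# → (r, aaaaba, Y#)
  read a, top Y: go to r, push ε → (r, aaaba, #)
  read a, top #: go to p, push Y# → (p, aaba, Y#)
  ε-move, top Y: go to t, push Y → (t, aaba, Y#)
  ε-move, top Y: go to r, push YY → (r, aaba, YY#)
  read a, top Y: go to r, push ε → (r, aba, Y#)
  read a, top Y: go to r, push ε → (r, ba, #)
  read b, top #: go to s, push Y# → (s, a, Y#)
  read a, top Y: go to r, push YY → (r, ε, YY#)
All input consumed in state r with stack YY#.

YY#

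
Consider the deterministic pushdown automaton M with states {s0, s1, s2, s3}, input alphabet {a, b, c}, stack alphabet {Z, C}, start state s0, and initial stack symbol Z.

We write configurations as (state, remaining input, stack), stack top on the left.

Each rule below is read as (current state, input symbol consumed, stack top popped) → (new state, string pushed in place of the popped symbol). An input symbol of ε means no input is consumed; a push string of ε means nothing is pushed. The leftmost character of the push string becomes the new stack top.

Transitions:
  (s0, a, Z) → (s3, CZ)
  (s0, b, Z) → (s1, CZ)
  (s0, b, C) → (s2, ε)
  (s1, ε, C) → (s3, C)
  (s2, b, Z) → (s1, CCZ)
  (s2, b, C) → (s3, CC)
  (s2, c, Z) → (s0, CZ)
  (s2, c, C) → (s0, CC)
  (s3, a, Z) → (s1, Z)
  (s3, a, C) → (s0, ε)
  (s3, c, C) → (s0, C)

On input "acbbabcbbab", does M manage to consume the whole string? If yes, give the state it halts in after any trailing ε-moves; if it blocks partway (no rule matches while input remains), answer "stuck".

(s0, acbbabcbbab, Z)
  read a, top Z: go to s3, push CZ → (s3, cbbabcbbab, CZ)
  read c, top C: go to s0, push C → (s0, bbabcbbab, CZ)
  read b, top C: go to s2, push ε → (s2, babcbbab, Z)
  read b, top Z: go to s1, push CCZ → (s1, abcbbab, CCZ)
  ε-move, top C: go to s3, push C → (s3, abcbbab, CCZ)
  read a, top C: go to s0, push ε → (s0, bcbbab, CZ)
  read b, top C: go to s2, push ε → (s2, cbbab, Z)
  read c, top Z: go to s0, push CZ → (s0, bbab, CZ)
  read b, top C: go to s2, push ε → (s2, bab, Z)
  read b, top Z: go to s1, push CCZ → (s1, ab, CCZ)
  ε-move, top C: go to s3, push C → (s3, ab, CCZ)
  read a, top C: go to s0, push ε → (s0, b, CZ)
  read b, top C: go to s2, push ε → (s2, ε, Z)
All input consumed; M is in state s2.

s2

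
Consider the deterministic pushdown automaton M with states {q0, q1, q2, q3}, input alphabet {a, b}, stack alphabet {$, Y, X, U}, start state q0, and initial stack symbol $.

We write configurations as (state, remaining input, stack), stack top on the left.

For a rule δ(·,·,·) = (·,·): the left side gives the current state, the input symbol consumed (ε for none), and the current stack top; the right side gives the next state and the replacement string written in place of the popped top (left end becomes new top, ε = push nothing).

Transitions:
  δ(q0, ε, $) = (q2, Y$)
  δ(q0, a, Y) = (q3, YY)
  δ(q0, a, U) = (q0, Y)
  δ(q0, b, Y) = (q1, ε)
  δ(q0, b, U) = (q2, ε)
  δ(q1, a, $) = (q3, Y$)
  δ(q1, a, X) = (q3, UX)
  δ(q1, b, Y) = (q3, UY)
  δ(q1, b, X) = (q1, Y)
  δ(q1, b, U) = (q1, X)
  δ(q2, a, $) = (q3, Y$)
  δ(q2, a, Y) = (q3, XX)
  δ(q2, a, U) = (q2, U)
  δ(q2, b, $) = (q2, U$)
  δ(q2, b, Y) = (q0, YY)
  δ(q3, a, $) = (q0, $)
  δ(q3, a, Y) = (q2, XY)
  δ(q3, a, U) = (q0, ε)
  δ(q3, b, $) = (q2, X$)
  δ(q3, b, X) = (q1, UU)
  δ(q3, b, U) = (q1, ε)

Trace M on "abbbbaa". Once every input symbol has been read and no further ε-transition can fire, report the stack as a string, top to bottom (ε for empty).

YYUX$

(q0, abbbbaa, $) ⊢ (q2, abbbbaa, Y$) ⊢ (q3, bbbbaa, XX$) ⊢ (q1, bbbaa, UUX$) ⊢ (q1, bbaa, XUX$) ⊢ (q1, baa, YUX$) ⊢ (q3, aa, UYUX$) ⊢ (q0, a, YUX$) ⊢ (q3, ε, YYUX$)
All input consumed in state q3 with stack YYUX$.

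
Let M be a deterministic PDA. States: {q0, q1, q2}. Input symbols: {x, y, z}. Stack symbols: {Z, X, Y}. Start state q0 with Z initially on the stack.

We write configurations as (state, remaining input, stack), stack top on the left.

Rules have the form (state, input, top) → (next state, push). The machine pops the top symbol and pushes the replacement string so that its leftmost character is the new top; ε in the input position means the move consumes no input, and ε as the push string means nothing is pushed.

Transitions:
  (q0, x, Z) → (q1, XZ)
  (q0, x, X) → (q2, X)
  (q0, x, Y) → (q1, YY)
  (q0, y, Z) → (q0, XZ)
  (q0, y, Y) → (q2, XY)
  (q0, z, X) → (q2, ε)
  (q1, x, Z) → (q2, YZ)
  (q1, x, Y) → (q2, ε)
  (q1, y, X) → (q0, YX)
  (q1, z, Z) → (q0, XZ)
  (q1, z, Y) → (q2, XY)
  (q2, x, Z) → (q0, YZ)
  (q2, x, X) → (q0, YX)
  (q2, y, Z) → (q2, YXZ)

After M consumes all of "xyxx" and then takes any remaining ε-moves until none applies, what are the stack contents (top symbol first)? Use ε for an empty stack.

(q0, xyxx, Z) ⊢ (q1, yxx, XZ) ⊢ (q0, xx, YXZ) ⊢ (q1, x, YYXZ) ⊢ (q2, ε, YXZ)
All input consumed in state q2 with stack YXZ.

YXZ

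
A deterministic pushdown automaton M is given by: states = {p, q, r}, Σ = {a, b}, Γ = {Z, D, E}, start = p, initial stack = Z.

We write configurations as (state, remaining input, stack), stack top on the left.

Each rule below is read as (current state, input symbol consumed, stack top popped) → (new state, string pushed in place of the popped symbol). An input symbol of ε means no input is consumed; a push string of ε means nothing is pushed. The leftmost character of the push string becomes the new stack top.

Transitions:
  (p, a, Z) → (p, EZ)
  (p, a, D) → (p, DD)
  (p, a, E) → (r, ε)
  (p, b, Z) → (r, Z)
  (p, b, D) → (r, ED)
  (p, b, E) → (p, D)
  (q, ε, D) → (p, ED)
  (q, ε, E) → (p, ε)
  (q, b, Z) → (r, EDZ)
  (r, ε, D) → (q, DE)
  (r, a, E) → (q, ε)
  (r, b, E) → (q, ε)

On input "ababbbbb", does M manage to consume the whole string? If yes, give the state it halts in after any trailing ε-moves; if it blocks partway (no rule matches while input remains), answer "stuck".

p

(p, ababbbbb, Z)
  read a, top Z: go to p, push EZ → (p, babbbbb, EZ)
  read b, top E: go to p, push D → (p, abbbbb, DZ)
  read a, top D: go to p, push DD → (p, bbbbb, DDZ)
  read b, top D: go to r, push ED → (r, bbbb, EDDZ)
  read b, top E: go to q, push ε → (q, bbb, DDZ)
  ε-move, top D: go to p, push ED → (p, bbb, EDDZ)
  read b, top E: go to p, push D → (p, bb, DDDZ)
  read b, top D: go to r, push ED → (r, b, EDDDZ)
  read b, top E: go to q, push ε → (q, ε, DDDZ)
  ε-move, top D: go to p, push ED → (p, ε, EDDDZ)
All input consumed; M is in state p.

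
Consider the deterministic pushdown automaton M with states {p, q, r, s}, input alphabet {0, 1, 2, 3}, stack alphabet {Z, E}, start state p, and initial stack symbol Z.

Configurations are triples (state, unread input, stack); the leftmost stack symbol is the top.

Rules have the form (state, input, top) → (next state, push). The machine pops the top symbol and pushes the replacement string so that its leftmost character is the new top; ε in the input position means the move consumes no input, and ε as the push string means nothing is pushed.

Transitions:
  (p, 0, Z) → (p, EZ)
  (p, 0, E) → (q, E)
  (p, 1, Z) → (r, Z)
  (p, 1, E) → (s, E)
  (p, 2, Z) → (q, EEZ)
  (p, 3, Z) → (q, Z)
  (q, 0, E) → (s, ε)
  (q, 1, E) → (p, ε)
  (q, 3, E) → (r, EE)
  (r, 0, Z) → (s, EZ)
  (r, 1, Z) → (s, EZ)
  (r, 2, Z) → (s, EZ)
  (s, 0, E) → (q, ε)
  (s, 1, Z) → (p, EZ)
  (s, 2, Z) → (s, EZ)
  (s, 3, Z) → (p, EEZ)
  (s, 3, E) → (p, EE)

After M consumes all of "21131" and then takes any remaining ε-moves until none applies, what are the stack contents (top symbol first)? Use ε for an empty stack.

EEZ

(p, 21131, Z) ⊢ (q, 1131, EEZ) ⊢ (p, 131, EZ) ⊢ (s, 31, EZ) ⊢ (p, 1, EEZ) ⊢ (s, ε, EEZ)
All input consumed in state s with stack EEZ.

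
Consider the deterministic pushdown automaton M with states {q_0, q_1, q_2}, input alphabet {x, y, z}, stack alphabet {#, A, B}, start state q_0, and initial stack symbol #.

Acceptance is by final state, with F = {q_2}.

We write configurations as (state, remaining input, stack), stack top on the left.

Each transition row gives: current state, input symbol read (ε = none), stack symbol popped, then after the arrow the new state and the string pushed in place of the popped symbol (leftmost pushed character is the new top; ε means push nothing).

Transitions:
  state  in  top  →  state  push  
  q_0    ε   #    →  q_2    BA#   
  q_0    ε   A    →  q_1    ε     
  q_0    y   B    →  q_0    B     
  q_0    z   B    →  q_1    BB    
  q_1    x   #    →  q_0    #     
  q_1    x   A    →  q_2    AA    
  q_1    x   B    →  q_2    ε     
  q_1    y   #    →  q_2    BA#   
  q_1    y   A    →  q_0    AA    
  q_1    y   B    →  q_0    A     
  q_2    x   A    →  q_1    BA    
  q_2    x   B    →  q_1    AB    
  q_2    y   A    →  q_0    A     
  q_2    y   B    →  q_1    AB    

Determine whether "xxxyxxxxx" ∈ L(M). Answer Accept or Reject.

(q_0, xxxyxxxxx, #)
  ε-move, top #: go to q_2, push BA# → (q_2, xxxyxxxxx, BA#)
  read x, top B: go to q_1, push AB → (q_1, xxyxxxxx, ABA#)
  read x, top A: go to q_2, push AA → (q_2, xyxxxxx, AABA#)
  read x, top A: go to q_1, push BA → (q_1, yxxxxx, BAABA#)
  read y, top B: go to q_0, push A → (q_0, xxxxx, AAABA#)
  ε-move, top A: go to q_1, push ε → (q_1, xxxxx, AABA#)
  read x, top A: go to q_2, push AA → (q_2, xxxx, AAABA#)
  read x, top A: go to q_1, push BA → (q_1, xxx, BAAABA#)
  read x, top B: go to q_2, push ε → (q_2, xx, AAABA#)
  read x, top A: go to q_1, push BA → (q_1, x, BAAABA#)
  read x, top B: go to q_2, push ε → (q_2, ε, AAABA#)
All input consumed; state q_2 ∈ F.

Accept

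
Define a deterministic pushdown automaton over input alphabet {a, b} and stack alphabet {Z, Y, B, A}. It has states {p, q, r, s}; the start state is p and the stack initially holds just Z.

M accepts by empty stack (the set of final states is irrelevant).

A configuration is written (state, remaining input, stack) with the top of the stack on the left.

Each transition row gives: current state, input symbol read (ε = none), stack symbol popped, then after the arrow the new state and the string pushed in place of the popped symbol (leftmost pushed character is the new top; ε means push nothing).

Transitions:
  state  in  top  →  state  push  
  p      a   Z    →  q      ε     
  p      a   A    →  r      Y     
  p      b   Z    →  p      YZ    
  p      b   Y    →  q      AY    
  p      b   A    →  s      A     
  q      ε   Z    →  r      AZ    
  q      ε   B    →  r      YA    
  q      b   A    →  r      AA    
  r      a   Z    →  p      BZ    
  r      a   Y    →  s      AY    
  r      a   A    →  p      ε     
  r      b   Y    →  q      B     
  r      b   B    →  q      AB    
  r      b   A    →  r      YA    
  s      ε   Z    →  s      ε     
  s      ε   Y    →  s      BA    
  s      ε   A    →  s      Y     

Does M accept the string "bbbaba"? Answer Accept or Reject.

(p, bbbaba, Z)
  read b, top Z: go to p, push YZ → (p, bbaba, YZ)
  read b, top Y: go to q, push AY → (q, baba, AYZ)
  read b, top A: go to r, push AA → (r, aba, AAYZ)
  read a, top A: go to p, push ε → (p, ba, AYZ)
  read b, top A: go to s, push A → (s, a, AYZ)
  ε-move, top A: go to s, push Y → (s, a, YYZ)
  ε-move, top Y: go to s, push BA → (s, a, BAYZ)
No transition applies at (s, a, BAYZ); input not fully consumed.

Reject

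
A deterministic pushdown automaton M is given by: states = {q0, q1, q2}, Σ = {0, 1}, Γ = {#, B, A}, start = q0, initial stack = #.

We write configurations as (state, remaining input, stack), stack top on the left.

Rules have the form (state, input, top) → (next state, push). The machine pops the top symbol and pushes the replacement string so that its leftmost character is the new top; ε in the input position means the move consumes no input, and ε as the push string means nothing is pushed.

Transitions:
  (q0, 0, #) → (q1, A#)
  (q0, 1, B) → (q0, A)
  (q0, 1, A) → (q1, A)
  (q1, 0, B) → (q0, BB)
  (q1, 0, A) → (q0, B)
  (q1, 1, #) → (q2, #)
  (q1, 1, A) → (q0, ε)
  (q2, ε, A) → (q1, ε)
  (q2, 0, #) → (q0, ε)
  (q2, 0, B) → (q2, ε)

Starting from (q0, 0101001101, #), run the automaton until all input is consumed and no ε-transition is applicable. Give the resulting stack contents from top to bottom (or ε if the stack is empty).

(q0, 0101001101, #)
  read 0, top #: go to q1, push A# → (q1, 101001101, A#)
  read 1, top A: go to q0, push ε → (q0, 01001101, #)
  read 0, top #: go to q1, push A# → (q1, 1001101, A#)
  read 1, top A: go to q0, push ε → (q0, 001101, #)
  read 0, top #: go to q1, push A# → (q1, 01101, A#)
  read 0, top A: go to q0, push B → (q0, 1101, B#)
  read 1, top B: go to q0, push A → (q0, 101, A#)
  read 1, top A: go to q1, push A → (q1, 01, A#)
  read 0, top A: go to q0, push B → (q0, 1, B#)
  read 1, top B: go to q0, push A → (q0, ε, A#)
All input consumed in state q0 with stack A#.

A#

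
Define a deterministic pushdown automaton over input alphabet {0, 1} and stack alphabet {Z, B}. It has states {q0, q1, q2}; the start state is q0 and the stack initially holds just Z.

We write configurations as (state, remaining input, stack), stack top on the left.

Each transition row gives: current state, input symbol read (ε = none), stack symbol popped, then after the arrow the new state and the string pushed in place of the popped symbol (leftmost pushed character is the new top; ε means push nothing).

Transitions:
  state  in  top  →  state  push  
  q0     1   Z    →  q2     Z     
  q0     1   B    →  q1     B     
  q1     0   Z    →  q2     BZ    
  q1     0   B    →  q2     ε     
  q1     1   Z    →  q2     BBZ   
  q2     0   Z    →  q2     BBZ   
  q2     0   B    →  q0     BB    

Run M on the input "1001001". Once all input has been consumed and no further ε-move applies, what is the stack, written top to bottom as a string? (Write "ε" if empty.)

(q0, 1001001, Z) ⊢ (q2, 001001, Z) ⊢ (q2, 01001, BBZ) ⊢ (q0, 1001, BBBZ) ⊢ (q1, 001, BBBZ) ⊢ (q2, 01, BBZ) ⊢ (q0, 1, BBBZ) ⊢ (q1, ε, BBBZ)
All input consumed in state q1 with stack BBBZ.

BBBZ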